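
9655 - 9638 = 17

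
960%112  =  64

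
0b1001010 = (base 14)54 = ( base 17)46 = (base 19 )3h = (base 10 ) 74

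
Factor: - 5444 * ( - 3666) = 19957704  =  2^3*3^1*13^1*47^1*1361^1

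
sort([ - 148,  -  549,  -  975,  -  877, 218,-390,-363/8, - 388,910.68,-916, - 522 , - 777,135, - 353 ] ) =[-975,  -  916, - 877,-777, - 549, - 522, - 390, - 388,-353, - 148,-363/8,135,218,910.68 ]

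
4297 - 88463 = -84166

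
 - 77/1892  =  -7/172 = - 0.04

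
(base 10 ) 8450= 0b10000100000010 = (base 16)2102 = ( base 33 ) 7P2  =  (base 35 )6vf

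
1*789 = 789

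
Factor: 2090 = 2^1 * 5^1*11^1*19^1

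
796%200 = 196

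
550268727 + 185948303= 736217030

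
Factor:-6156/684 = -9 = -3^2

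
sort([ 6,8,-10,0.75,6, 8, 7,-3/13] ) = [- 10,-3/13,0.75,6,6,7,8,8 ] 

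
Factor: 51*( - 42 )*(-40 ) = 2^4 *3^2*5^1*7^1*17^1  =  85680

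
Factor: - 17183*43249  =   - 743147567= - 61^1*709^1 *17183^1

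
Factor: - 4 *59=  - 236 = -2^2*59^1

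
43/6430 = 43/6430=0.01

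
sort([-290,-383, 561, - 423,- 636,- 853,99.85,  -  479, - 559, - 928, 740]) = [ - 928 , - 853, - 636, - 559,-479, - 423, - 383, - 290,99.85, 561, 740]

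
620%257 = 106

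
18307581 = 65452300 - 47144719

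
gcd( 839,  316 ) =1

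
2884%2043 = 841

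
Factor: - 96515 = -5^1*97^1*199^1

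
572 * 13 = 7436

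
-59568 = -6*9928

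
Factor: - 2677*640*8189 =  - 14030049920  =  - 2^7*5^1*19^1*431^1 * 2677^1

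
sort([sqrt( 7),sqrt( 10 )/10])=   [ sqrt( 10 )/10,sqrt(7)]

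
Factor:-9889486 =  - 2^1*4944743^1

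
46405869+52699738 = 99105607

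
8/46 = 4/23 = 0.17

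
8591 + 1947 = 10538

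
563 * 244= 137372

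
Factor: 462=2^1*3^1*7^1*11^1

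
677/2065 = 677/2065=0.33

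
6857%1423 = 1165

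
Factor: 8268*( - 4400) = -2^6*3^1*5^2*11^1 * 13^1*53^1=   - 36379200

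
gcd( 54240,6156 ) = 12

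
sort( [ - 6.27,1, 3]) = [ - 6.27,1,3] 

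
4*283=1132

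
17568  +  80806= 98374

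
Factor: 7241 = 13^1 * 557^1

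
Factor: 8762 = 2^1*13^1 * 337^1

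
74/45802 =37/22901 = 0.00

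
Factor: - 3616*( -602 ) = 2176832 = 2^6*7^1*43^1*113^1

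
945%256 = 177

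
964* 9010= 8685640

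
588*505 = 296940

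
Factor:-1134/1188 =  - 21/22  =  - 2^ (  -  1)*3^1*7^1*11^( - 1)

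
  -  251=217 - 468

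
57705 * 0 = 0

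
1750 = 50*35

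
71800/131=71800/131= 548.09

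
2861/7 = 408+5/7= 408.71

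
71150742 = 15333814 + 55816928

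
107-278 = -171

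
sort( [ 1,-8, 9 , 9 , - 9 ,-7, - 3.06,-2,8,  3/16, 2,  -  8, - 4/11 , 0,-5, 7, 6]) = [- 9 , - 8,  -  8 , - 7, - 5,- 3.06 , - 2 , - 4/11 , 0 , 3/16,1,2, 6, 7, 8,9, 9 ] 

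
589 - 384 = 205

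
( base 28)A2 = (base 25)B7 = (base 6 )1150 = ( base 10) 282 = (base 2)100011010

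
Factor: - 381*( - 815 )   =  310515 = 3^1*5^1 * 127^1*163^1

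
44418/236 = 188 + 25/118 = 188.21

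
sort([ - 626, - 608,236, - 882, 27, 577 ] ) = [ - 882, -626, - 608,27,  236,577 ]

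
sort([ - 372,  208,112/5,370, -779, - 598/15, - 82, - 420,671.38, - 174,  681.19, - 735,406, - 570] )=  [ - 779, - 735,-570, - 420, - 372  , - 174,-82, - 598/15, 112/5,208 , 370 , 406,671.38  ,  681.19]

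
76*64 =4864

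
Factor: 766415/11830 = 2^( - 1 ) * 7^( - 1 )*907^1 = 907/14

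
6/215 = 6/215 = 0.03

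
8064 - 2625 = 5439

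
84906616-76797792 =8108824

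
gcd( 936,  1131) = 39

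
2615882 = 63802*41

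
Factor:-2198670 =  - 2^1*3^1*5^1*83^1*883^1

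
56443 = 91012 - 34569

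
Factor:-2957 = - 2957^1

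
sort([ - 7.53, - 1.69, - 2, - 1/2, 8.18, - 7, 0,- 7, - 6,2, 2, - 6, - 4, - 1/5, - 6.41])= [-7.53, - 7, - 7,-6.41,-6, - 6, - 4 , - 2, - 1.69, - 1/2,-1/5, 0,2,2, 8.18]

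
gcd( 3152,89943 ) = 1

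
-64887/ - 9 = 7209 + 2/3 = 7209.67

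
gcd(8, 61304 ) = 8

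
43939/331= 132 + 247/331=132.75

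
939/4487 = 939/4487 = 0.21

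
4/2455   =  4/2455 = 0.00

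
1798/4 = 449  +  1/2 = 449.50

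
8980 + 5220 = 14200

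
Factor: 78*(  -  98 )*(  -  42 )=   321048= 2^3*3^2*7^3*13^1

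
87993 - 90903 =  - 2910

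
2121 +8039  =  10160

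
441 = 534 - 93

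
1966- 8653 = -6687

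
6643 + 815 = 7458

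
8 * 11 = 88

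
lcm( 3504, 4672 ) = 14016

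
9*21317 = 191853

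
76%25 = 1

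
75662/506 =149 + 134/253 = 149.53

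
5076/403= 12 +240/403 = 12.60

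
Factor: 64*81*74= 2^7*3^4 * 37^1 = 383616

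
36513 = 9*4057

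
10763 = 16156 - 5393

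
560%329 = 231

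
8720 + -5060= 3660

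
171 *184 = 31464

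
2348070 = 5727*410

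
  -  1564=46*(-34 ) 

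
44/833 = 44/833= 0.05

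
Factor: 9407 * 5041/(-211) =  - 47420687/211 = - 23^1 * 71^2*211^(-1)*409^1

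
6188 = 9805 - 3617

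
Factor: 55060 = 2^2*5^1*2753^1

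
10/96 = 5/48 = 0.10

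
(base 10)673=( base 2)1010100001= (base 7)1651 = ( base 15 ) 2ED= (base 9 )827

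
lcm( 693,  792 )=5544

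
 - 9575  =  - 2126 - 7449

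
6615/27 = 245 =245.00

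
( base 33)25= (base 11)65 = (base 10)71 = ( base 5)241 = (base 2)1000111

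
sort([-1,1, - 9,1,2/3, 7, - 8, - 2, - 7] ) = [ - 9 , - 8, - 7, - 2, - 1,2/3, 1 , 1, 7]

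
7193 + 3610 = 10803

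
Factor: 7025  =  5^2*281^1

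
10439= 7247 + 3192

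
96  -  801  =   - 705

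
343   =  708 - 365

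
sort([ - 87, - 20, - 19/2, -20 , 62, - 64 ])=[ - 87, - 64,-20, - 20, - 19/2,62]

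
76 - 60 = 16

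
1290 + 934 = 2224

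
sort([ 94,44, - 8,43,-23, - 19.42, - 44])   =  [ - 44, - 23, - 19.42, - 8 , 43, 44, 94] 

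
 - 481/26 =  - 19 + 1/2 = -18.50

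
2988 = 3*996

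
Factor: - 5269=  -  11^1*479^1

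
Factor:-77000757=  - 3^1*23^1 * 1021^1*1093^1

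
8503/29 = 8503/29 = 293.21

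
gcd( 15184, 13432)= 584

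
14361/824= 14361/824 = 17.43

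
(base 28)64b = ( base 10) 4827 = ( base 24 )893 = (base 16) 12DB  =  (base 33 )4e9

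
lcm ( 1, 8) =8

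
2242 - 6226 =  - 3984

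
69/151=69/151 = 0.46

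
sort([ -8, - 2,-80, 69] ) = [ - 80, - 8, - 2,69]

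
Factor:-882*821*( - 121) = 2^1*3^2*7^2*11^2*821^1  =  87618762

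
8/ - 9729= - 1 + 9721/9729 = - 0.00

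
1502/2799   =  1502/2799 = 0.54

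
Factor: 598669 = 598669^1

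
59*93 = 5487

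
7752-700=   7052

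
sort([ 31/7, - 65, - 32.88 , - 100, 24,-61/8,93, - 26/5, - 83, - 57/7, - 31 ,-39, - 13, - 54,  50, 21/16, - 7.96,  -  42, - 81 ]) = [ - 100, - 83, - 81, - 65, - 54  ,-42, - 39 , - 32.88, - 31 ,-13, - 57/7, - 7.96, - 61/8,  -  26/5,21/16,31/7, 24, 50, 93 ] 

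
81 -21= 60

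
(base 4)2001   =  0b10000001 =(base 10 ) 129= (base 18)73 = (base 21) 63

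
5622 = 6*937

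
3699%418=355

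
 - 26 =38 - 64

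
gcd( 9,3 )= 3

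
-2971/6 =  - 496 + 5/6 = - 495.17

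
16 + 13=29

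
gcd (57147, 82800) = 3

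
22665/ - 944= - 25 + 935/944 = -  24.01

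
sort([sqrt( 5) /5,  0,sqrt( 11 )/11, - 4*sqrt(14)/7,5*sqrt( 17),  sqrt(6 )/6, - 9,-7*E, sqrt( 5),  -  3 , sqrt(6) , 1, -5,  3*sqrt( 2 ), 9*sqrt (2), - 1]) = [ - 7*E ,-9, - 5, - 3, - 4 * sqrt( 14) /7, - 1,0 , sqrt( 11) /11,sqrt( 6)/6 , sqrt( 5)/5, 1,sqrt( 5),sqrt( 6), 3*sqrt( 2),9*sqrt(2),5*sqrt( 17) ] 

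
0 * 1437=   0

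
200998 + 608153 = 809151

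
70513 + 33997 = 104510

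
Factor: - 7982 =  - 2^1*13^1*307^1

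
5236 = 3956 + 1280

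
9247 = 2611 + 6636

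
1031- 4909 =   -  3878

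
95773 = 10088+85685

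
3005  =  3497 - 492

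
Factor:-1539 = -3^4*19^1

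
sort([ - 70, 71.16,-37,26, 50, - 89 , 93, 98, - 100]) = [-100,-89 , - 70, - 37, 26,50,71.16, 93, 98]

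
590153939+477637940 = 1067791879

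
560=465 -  - 95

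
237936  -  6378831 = - 6140895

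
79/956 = 79/956   =  0.08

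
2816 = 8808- 5992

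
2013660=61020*33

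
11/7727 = 11/7727 = 0.00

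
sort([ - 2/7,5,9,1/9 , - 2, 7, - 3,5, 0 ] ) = [ - 3, - 2 , - 2/7,0,1/9, 5, 5,7, 9 ] 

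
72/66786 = 12/11131   =  0.00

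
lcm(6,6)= 6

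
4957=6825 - 1868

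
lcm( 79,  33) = 2607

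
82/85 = 82/85 = 0.96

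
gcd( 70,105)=35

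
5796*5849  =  33900804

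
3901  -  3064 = 837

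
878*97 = 85166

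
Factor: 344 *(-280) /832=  - 5^1 * 7^1 * 13^(-1) * 43^1 = -1505/13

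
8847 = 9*983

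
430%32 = 14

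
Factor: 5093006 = 2^1*43^1*59221^1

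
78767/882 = 78767/882 = 89.30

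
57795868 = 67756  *853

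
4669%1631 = 1407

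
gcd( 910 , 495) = 5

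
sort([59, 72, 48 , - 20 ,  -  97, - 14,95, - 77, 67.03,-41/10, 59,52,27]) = [-97,-77,-20,- 14 ,  -  41/10, 27 , 48, 52,59,59, 67.03,72,  95 ] 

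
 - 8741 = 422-9163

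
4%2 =0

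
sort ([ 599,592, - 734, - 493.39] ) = [- 734,-493.39, 592, 599]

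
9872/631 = 9872/631 = 15.65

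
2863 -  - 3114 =5977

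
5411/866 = 5411/866 =6.25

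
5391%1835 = 1721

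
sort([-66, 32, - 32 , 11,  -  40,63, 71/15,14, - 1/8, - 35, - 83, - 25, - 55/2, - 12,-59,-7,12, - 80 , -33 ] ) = [ - 83,-80,  -  66,-59, - 40,-35,  -  33, - 32,-55/2, - 25, -12,- 7,  -  1/8, 71/15,11, 12,14,  32,63 ] 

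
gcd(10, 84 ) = 2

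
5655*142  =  803010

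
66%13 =1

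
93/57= 1+12/19 = 1.63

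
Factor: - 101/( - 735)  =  3^( - 1)*5^( - 1)*7^( - 2) * 101^1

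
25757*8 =206056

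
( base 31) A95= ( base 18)1C9C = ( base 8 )23246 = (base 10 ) 9894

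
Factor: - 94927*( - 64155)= 6090041685 = 3^1*5^1*7^2*13^1* 47^1*71^1*191^1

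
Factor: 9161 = 9161^1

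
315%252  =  63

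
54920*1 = 54920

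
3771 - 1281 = 2490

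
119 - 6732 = -6613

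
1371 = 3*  457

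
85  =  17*5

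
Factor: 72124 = 2^2*13^1*19^1  *  73^1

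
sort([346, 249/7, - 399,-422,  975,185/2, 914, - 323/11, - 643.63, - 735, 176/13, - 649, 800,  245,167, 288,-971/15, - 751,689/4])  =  [ - 751, - 735, - 649,-643.63, - 422, - 399,-971/15, - 323/11,176/13,249/7,185/2,167, 689/4,245 , 288,346,800,914 , 975 ]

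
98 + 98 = 196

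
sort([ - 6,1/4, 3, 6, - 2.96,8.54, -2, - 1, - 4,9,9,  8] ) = [ - 6, - 4, - 2.96,- 2, - 1,1/4, 3, 6, 8 , 8.54, 9,9] 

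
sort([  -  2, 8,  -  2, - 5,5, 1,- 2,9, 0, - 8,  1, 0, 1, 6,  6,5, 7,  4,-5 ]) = [ - 8, - 5, - 5, - 2,- 2, - 2 , 0, 0,1, 1, 1, 4,  5,5,  6, 6, 7,8, 9]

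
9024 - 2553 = 6471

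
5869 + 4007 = 9876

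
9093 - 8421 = 672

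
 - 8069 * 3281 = -26474389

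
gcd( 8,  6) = 2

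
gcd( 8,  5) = 1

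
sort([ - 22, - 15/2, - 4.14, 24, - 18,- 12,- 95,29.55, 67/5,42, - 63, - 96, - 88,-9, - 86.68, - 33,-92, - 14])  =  [-96, - 95, - 92, - 88,  -  86.68, - 63,-33, - 22, - 18, - 14, - 12, - 9, - 15/2, - 4.14,67/5 , 24, 29.55 , 42] 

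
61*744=45384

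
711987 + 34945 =746932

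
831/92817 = 277/30939 = 0.01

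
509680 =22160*23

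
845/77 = 10+75/77 = 10.97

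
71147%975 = 947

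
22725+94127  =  116852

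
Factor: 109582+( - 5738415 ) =- 5628833 = - 7^1 * 804119^1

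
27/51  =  9/17  =  0.53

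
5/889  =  5/889 =0.01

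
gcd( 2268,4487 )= 7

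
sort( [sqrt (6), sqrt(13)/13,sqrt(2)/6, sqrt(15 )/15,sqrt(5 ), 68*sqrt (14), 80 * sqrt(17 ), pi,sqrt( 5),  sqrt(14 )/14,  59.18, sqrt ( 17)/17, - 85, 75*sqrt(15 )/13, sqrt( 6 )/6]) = [ - 85, sqrt ( 2) /6,sqrt (17 )/17,sqrt ( 15)/15, sqrt( 14)/14, sqrt(13 )/13, sqrt (6 ) /6, sqrt( 5),sqrt( 5), sqrt(6),  pi, 75*sqrt (15)/13,  59.18,68*sqrt(14 ),80*sqrt(17 ) ]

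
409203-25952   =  383251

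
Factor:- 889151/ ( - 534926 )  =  2^( - 1)*7^( - 1)*17^1*19^( - 1 )*193^1*271^1 * 2011^(  -  1)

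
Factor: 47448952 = 2^3 * 43^1 * 137933^1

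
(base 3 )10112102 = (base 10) 2576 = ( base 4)220100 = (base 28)380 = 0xA10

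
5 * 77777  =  388885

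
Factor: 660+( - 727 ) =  -67^1 = - 67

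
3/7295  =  3/7295 = 0.00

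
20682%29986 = 20682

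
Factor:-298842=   -  2^1* 3^1*49807^1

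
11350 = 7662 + 3688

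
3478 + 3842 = 7320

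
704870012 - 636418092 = 68451920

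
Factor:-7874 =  - 2^1*31^1*127^1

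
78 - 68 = 10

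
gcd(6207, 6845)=1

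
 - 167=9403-9570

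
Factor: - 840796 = - 2^2*11^1 * 97^1*197^1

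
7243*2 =14486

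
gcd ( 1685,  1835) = 5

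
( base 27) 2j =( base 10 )73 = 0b1001001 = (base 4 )1021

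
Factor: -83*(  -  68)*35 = 2^2*5^1 * 7^1  *  17^1 * 83^1 = 197540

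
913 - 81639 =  - 80726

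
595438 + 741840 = 1337278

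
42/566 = 21/283  =  0.07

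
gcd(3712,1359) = 1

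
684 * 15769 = 10785996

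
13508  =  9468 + 4040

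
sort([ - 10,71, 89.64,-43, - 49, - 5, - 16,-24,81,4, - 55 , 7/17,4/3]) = [ - 55, - 49, - 43, - 24, - 16,  -  10, - 5,7/17,4/3,4,71, 81, 89.64]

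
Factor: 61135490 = 2^1*5^1*13^1 * 67^1*7019^1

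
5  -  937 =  - 932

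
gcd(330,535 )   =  5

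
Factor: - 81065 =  - 5^1 * 31^1 * 523^1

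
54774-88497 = -33723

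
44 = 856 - 812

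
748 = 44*17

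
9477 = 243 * 39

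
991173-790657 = 200516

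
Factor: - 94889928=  - 2^3*3^1*7^1*53^1*10657^1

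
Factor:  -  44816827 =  - 11^2 * 370387^1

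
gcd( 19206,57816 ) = 198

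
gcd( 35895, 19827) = 3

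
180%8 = 4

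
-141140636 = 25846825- 166987461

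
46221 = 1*46221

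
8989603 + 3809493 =12799096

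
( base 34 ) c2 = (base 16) 19a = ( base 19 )12B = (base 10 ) 410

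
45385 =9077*5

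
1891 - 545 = 1346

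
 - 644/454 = -2+132/227 = - 1.42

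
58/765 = 58/765 = 0.08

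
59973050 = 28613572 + 31359478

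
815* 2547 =2075805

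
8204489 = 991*8279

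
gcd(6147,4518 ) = 9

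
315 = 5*63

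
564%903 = 564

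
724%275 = 174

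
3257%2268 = 989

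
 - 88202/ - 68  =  1297+3/34 = 1297.09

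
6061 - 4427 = 1634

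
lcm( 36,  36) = 36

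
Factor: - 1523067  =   - 3^1*7^2*13^1 * 797^1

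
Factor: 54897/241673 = 87/383=   3^1 * 29^1*383^ ( - 1) 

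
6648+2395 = 9043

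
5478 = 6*913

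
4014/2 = 2007 = 2007.00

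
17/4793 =17/4793 = 0.00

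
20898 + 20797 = 41695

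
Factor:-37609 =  - 11^1*13^1 * 263^1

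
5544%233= 185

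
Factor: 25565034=2^1*3^1*11^1*509^1  *761^1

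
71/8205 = 71/8205= 0.01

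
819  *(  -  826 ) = - 676494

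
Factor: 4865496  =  2^3*3^1 *202729^1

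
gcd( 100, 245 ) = 5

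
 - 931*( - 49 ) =45619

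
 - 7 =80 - 87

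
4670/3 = 4670/3 = 1556.67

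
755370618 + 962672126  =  1718042744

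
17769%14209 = 3560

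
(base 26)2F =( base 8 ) 103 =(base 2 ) 1000011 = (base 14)4B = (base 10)67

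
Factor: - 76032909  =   - 3^2 *8448101^1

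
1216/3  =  1216/3   =  405.33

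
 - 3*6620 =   -  19860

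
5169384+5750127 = 10919511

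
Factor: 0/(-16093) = 0^1 = 0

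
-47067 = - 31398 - 15669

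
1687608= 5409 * 312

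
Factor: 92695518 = 2^1*3^2*31^1*283^1*587^1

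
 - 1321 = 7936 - 9257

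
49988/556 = 89 + 126/139 = 89.91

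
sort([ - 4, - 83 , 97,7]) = [-83 , - 4, 7, 97] 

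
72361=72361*1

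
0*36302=0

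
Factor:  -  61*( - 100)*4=24400  =  2^4*5^2*61^1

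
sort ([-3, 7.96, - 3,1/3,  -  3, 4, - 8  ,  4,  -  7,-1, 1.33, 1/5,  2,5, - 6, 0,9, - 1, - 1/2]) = [-8,-7, - 6, - 3 ,-3, - 3,-1, - 1, - 1/2, 0 , 1/5, 1/3, 1.33, 2, 4 , 4,5, 7.96, 9 ] 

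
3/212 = 3/212 = 0.01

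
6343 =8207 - 1864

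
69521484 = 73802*942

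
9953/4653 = 2 + 647/4653 = 2.14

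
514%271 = 243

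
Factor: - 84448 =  - 2^5* 7^1*13^1 * 29^1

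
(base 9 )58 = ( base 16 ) 35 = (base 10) 53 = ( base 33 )1k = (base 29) 1o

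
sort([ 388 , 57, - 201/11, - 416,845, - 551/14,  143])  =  [ - 416, - 551/14, - 201/11, 57, 143, 388 , 845 ] 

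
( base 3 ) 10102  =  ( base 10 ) 92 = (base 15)62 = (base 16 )5C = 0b1011100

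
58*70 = 4060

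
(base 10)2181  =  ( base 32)245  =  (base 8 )4205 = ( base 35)1RB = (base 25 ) 3c6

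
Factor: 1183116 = 2^2*3^1*11^1*8963^1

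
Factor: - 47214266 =  -  2^1*11^1 * 2146103^1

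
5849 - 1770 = 4079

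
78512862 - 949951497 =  - 871438635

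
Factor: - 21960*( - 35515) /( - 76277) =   -  2^3*3^2*5^2*61^1*83^( - 1) * 919^( - 1)*7103^1 = - 779909400/76277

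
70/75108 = 35/37554 = 0.00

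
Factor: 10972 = 2^2*13^1 *211^1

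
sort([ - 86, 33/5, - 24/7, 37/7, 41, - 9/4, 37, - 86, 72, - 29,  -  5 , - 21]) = [ - 86, - 86,-29, - 21,  -  5, - 24/7,  -  9/4, 37/7  ,  33/5, 37,41, 72]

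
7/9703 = 7/9703 = 0.00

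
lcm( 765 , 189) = 16065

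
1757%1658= 99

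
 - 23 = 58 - 81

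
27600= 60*460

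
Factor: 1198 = 2^1*599^1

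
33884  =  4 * 8471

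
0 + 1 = 1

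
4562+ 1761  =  6323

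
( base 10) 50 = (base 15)35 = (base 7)101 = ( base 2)110010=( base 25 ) 20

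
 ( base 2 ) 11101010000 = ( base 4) 131100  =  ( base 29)26g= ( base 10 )1872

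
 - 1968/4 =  - 492= -  492.00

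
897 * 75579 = 67794363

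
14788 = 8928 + 5860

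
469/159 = 2 + 151/159 = 2.95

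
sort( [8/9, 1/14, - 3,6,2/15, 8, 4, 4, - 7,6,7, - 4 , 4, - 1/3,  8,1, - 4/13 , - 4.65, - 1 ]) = [ - 7, - 4.65,-4,-3, - 1, - 1/3, - 4/13, 1/14,2/15 , 8/9,1,4,4,4, 6, 6, 7, 8, 8 ] 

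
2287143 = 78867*29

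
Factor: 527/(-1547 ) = - 31/91= - 7^( - 1)*13^( - 1) * 31^1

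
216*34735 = 7502760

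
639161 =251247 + 387914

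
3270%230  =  50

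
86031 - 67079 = 18952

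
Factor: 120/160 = 3/4 = 2^( - 2)* 3^1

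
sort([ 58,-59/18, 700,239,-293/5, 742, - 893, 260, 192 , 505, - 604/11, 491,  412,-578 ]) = [-893,-578, - 293/5, - 604/11,-59/18, 58, 192, 239, 260 , 412, 491 , 505, 700, 742] 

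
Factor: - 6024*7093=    - 2^3*3^1*41^1*173^1*251^1=- 42728232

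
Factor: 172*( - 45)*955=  - 7391700= - 2^2*3^2*5^2*43^1 * 191^1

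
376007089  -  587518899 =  - 211511810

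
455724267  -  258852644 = 196871623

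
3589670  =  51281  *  70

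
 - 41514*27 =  - 1120878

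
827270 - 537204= 290066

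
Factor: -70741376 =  - 2^7 *23^1*24029^1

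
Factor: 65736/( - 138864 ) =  - 2^( - 1)  *3^1*83^1*263^( - 1) =- 249/526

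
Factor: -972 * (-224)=2^7 * 3^5 *7^1= 217728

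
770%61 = 38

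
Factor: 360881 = 509^1* 709^1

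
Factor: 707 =7^1 * 101^1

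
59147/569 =59147/569 = 103.95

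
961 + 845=1806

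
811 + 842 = 1653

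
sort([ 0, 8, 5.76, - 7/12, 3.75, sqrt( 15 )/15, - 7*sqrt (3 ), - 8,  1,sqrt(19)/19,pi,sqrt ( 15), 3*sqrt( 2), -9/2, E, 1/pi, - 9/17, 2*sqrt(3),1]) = [ - 7 * sqrt(3), - 8, - 9/2, - 7/12, - 9/17,  0, sqrt( 19)/19, sqrt(15) /15,1/pi, 1, 1, E,pi,2*sqrt( 3), 3.75, sqrt(15 ), 3 * sqrt(2),5.76, 8 ] 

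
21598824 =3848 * 5613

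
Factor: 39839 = 39839^1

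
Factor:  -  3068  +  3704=2^2*3^1*53^1 = 636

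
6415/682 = 9+277/682 = 9.41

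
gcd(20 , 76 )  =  4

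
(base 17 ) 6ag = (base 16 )780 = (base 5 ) 30140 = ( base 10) 1920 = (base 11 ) 1496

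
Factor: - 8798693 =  - 823^1 *10691^1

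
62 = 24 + 38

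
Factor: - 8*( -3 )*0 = 0^1 = 0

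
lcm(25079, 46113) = 1429503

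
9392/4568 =1174/571  =  2.06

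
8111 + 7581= 15692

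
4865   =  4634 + 231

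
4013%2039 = 1974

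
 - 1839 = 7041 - 8880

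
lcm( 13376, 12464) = 548416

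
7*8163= 57141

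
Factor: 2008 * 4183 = 2^3*47^1*89^1*251^1 = 8399464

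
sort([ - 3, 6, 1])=[ - 3,1, 6 ]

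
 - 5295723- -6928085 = 1632362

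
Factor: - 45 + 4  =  -41 = - 41^1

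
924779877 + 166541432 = 1091321309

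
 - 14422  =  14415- 28837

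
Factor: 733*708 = 2^2* 3^1*59^1*733^1 = 518964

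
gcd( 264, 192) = 24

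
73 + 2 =75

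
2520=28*90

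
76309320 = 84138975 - 7829655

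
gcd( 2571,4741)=1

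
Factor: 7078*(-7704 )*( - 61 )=3326263632 = 2^4 * 3^2*61^1* 107^1*3539^1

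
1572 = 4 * 393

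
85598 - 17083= 68515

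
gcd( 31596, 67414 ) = 2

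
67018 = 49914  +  17104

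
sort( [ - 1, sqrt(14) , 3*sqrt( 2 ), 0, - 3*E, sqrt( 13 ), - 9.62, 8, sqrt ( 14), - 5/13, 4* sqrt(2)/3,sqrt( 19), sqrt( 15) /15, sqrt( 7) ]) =[-9.62, - 3*E,-1, - 5/13, 0,sqrt(15 )/15, 4 * sqrt(2)/3,sqrt (7),sqrt(13), sqrt(14) , sqrt ( 14 ),3*sqrt( 2), sqrt (19),8 ]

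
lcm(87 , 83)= 7221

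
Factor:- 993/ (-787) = 3^1 * 331^1* 787^( - 1)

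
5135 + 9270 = 14405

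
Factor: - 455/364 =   -  2^(  -  2 )*5^1=- 5/4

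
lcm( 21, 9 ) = 63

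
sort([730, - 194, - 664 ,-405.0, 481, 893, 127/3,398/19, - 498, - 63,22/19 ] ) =[  -  664, - 498,  -  405.0, - 194, - 63 , 22/19,398/19, 127/3,481,730, 893]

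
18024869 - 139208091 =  - 121183222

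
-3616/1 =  - 3616= - 3616.00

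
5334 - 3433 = 1901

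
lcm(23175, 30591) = 764775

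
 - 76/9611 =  - 1+9535/9611  =  - 0.01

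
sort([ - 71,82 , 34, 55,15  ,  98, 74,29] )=[ - 71, 15, 29, 34,55,74,82,98]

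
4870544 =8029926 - 3159382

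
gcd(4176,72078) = 6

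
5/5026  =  5/5026 = 0.00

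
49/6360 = 49/6360  =  0.01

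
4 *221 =884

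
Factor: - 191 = - 191^1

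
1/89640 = 1/89640 = 0.00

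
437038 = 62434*7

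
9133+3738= 12871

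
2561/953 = 2561/953 = 2.69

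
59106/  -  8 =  - 7389+ 3/4 = - 7388.25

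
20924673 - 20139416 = 785257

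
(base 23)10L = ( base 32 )H6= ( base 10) 550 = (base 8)1046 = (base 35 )FP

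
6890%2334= 2222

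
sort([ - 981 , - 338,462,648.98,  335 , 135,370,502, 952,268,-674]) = [ - 981, - 674, - 338,135,268,335, 370 , 462 , 502, 648.98,952 ] 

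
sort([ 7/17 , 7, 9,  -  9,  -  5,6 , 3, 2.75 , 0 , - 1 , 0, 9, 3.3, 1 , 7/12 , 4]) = [ - 9,  -  5 , - 1 , 0 , 0,7/17, 7/12, 1, 2.75 , 3, 3.3, 4,6,  7,9,9]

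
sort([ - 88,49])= [ - 88,49]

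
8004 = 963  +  7041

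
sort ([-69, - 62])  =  [ - 69, - 62]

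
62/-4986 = - 1+2462/2493 = -  0.01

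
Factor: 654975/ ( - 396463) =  - 3^2*5^2*41^1*71^1*73^ (-1)* 5431^(-1)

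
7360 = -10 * ( - 736 ) 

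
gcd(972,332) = 4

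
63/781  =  63/781 = 0.08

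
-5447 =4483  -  9930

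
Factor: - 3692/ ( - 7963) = 2^2 * 13^1 * 71^1*7963^( - 1 )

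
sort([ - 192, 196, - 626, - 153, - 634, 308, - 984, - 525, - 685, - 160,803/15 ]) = [ - 984, - 685, - 634, -626  , - 525, - 192, - 160, - 153, 803/15, 196, 308]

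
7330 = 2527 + 4803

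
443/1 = 443 = 443.00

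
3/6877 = 3/6877 = 0.00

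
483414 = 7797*62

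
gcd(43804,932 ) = 932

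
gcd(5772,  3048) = 12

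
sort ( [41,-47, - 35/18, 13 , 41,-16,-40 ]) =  [-47, - 40,  -  16, - 35/18,13,41, 41 ] 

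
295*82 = 24190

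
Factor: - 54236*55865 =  - 3029894140 = - 2^2*5^1*7^1 * 13^1*149^1*11173^1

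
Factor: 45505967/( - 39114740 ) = -2^(-2)*5^( - 1 )*7^(-2 )*13^1*37^1*89^1 * 167^( - 1)*239^ (  -  1)*1063^1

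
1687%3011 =1687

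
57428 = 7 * 8204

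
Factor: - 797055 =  - 3^1 *5^1 * 7^1*7591^1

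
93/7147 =93/7147 = 0.01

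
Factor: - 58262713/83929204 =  - 2^( - 2)*17^( - 1 )*1951^1*29863^1*1234253^( - 1 ) 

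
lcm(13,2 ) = 26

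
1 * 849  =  849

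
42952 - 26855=16097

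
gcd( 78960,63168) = 15792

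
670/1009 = 670/1009 = 0.66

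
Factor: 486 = 2^1 * 3^5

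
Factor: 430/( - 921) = -2^1*3^( - 1 )*5^1*43^1*307^ ( - 1)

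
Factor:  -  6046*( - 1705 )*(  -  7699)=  - 79364602570=- 2^1 * 5^1*11^1*  31^1 * 3023^1*7699^1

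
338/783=338/783  =  0.43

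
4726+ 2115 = 6841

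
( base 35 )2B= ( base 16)51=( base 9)100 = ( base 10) 81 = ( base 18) 49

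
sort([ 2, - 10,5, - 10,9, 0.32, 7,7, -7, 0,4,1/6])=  [ - 10, - 10, - 7,0 , 1/6,0.32,2,4,5,  7,  7, 9] 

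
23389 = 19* 1231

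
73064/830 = 36532/415  =  88.03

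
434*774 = 335916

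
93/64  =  93/64 = 1.45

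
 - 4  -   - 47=43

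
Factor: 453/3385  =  3^1*5^(  -  1)*151^1*677^( - 1 ) 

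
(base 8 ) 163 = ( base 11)a5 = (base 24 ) 4j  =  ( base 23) 50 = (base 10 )115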